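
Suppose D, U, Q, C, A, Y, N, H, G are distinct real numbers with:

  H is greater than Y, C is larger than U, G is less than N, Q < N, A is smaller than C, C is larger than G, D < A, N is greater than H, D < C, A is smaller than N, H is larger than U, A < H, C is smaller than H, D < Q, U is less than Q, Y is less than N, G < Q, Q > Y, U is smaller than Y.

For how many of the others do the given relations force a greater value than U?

Directly above U: Y, Q, C, H.
One step further: N (5 so far).
No other element is forced above U by the given relations, so the count is 5.

5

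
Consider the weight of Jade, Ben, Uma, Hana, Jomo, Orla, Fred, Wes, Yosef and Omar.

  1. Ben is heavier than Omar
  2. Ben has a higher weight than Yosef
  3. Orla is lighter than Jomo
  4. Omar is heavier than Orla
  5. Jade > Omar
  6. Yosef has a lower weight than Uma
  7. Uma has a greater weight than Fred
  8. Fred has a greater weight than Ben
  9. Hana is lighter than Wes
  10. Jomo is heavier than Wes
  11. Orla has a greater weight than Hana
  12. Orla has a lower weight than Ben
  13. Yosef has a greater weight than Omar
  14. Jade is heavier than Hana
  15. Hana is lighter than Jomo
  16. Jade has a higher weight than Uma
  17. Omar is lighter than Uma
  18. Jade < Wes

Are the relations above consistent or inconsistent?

consistent

Every relation is compatible with Hana < Orla < Omar < Yosef < Ben < Fred < Uma < Jade < Wes < Jomo; the set is consistent.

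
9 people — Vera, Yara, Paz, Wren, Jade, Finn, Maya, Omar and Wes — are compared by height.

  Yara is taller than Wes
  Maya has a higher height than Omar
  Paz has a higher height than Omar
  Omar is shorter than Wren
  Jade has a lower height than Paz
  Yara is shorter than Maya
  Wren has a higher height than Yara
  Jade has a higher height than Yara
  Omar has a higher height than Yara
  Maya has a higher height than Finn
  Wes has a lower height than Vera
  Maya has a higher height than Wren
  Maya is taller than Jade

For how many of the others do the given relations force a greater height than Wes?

From Wes the given relations immediately reach Yara, Vera.
From those, Omar, Wren, Jade, Maya — 6 in total.
From those, Paz — 7 in total.
Nothing else is reachable above Wes; 7 in all.

7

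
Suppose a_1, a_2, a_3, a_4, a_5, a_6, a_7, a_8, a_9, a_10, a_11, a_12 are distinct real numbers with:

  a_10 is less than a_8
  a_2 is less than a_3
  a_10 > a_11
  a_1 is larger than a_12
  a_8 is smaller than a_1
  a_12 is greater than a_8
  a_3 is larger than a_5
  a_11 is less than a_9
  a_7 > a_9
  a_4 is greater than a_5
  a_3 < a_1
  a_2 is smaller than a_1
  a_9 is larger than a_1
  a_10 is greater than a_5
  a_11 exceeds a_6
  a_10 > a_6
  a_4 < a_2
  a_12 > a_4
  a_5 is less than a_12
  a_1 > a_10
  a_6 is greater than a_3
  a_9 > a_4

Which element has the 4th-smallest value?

Piecing the relations together gives one ordering: a_5 < a_4 < a_2 < a_3 < a_6 < a_11 < a_10 < a_8 < a_12 < a_1 < a_9 < a_7.
Counting 4 from the smallest end gives a_3.

a_3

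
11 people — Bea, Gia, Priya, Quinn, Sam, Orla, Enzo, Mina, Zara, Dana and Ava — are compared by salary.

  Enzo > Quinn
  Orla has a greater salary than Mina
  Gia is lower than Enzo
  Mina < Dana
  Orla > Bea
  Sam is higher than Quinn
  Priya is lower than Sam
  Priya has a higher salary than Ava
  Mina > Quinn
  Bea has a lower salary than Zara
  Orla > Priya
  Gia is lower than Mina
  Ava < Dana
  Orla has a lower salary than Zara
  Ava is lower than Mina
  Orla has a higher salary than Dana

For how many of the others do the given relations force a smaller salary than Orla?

7

From Orla the given relations immediately reach Bea, Priya, Mina, Dana.
From those, Ava, Gia, Quinn — 7 in total.
No other element is forced below Orla by the given relations, so the count is 7.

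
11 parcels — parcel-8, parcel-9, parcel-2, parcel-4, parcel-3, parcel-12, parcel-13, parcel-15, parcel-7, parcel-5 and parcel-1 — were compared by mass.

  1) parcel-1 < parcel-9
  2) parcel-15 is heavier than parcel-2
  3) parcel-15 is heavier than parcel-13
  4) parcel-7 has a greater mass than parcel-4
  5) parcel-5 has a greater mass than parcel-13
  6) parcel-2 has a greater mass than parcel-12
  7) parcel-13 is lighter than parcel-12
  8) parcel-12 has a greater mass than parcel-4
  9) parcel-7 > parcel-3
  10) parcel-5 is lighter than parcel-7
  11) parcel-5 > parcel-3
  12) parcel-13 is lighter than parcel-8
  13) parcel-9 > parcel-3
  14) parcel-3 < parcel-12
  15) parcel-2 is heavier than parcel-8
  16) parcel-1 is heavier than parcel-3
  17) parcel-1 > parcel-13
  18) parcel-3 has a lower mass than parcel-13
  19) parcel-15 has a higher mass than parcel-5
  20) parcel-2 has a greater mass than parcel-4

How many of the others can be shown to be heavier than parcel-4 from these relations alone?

The elements the relations force above parcel-4 are parcel-12, parcel-7, parcel-2, parcel-15 — no chain reaches any other.
That is 4.

4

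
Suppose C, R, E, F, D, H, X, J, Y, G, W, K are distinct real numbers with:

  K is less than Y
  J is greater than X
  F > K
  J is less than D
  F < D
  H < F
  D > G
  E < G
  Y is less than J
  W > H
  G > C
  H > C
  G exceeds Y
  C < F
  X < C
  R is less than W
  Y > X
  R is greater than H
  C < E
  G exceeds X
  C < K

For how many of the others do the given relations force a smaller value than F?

4

The elements the relations force below F are X, C, K, H — no chain reaches any other.
That is 4.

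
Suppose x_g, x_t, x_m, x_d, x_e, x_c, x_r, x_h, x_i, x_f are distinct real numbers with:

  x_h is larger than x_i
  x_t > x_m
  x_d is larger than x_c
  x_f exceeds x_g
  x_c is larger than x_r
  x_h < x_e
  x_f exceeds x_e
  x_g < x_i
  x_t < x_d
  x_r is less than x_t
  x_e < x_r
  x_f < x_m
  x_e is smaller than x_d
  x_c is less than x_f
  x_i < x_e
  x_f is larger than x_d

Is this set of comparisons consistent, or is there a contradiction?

We have x_t < x_d stated directly, yet also x_d < x_f < x_m < x_t by chaining the others — so x_d < x_t. Contradiction.

inconsistent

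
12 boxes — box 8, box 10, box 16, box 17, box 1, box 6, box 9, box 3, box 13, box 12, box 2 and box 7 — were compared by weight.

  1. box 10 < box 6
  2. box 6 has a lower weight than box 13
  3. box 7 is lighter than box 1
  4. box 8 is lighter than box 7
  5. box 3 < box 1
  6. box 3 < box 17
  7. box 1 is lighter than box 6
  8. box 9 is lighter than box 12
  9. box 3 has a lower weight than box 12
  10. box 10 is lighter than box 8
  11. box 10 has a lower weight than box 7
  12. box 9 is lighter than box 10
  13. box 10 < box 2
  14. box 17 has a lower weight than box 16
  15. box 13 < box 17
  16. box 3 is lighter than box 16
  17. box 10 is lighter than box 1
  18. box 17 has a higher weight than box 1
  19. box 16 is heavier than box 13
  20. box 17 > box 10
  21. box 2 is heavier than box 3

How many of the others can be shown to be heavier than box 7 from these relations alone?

5

From box 7 the given relations immediately reach box 1.
From those, box 6, box 17 — 3 in total.
From those, box 13, box 16 — 5 in total.
No other element is forced above box 7 by the given relations, so the count is 5.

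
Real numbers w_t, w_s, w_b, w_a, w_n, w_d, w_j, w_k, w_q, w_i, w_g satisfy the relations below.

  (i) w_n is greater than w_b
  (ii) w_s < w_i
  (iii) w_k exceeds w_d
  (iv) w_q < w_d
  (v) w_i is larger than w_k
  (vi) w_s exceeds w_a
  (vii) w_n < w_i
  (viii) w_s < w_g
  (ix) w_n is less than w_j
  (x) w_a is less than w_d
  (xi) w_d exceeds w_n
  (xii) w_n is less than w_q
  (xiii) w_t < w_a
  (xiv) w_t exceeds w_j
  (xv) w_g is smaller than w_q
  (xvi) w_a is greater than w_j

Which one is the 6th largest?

w_s

Piecing the relations together gives one ordering: w_b < w_n < w_j < w_t < w_a < w_s < w_g < w_q < w_d < w_k < w_i.
The 6th largest is w_s.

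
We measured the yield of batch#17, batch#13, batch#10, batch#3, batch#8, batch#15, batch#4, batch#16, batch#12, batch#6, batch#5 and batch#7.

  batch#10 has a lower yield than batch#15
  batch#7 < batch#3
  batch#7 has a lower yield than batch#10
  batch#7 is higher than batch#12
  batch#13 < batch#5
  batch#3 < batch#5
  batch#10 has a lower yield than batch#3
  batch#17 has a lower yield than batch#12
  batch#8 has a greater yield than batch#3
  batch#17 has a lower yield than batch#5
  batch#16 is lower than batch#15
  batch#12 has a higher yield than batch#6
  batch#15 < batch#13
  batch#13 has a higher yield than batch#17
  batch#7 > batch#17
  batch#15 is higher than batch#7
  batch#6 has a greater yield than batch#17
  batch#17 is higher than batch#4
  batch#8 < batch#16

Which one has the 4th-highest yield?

batch#16

The consecutive relations fix a unique order: batch#4 < batch#17 < batch#6 < batch#12 < batch#7 < batch#10 < batch#3 < batch#8 < batch#16 < batch#15 < batch#13 < batch#5.
The 4th largest is batch#16.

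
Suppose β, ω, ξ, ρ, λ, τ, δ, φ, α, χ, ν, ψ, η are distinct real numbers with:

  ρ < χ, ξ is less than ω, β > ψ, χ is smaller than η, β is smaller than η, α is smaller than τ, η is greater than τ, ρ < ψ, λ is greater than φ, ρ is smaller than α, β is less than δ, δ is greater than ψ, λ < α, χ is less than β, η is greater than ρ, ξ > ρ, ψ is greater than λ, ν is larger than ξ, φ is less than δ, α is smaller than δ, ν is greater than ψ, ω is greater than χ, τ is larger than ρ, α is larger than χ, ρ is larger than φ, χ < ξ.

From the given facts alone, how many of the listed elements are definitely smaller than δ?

7

From δ the given relations immediately reach φ, ψ, β, α.
From those, ρ, λ, χ — 7 in total.
No other element is forced below δ by the given relations, so the count is 7.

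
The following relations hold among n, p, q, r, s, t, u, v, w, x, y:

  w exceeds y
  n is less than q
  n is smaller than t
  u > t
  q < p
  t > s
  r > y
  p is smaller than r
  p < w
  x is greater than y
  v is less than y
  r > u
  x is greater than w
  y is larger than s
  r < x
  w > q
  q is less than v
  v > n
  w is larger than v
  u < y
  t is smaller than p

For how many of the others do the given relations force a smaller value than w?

The elements the relations force below w are s, n, t, u, q, v, p, y — no chain reaches any other.
That is 8.

8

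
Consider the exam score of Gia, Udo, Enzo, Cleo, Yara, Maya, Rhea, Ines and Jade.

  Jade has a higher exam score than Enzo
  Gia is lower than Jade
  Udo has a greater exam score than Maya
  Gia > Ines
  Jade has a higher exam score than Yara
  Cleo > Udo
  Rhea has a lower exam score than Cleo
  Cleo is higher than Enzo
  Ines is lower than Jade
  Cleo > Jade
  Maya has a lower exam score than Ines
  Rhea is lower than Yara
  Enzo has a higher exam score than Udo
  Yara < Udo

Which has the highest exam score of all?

Chaining downward from Cleo: directly below it, Rhea, Udo, Enzo, Jade; then Maya, Yara, Ines, Gia.
That covers every other element, and nothing is given above Cleo, so Cleo is the highest exam score.

Cleo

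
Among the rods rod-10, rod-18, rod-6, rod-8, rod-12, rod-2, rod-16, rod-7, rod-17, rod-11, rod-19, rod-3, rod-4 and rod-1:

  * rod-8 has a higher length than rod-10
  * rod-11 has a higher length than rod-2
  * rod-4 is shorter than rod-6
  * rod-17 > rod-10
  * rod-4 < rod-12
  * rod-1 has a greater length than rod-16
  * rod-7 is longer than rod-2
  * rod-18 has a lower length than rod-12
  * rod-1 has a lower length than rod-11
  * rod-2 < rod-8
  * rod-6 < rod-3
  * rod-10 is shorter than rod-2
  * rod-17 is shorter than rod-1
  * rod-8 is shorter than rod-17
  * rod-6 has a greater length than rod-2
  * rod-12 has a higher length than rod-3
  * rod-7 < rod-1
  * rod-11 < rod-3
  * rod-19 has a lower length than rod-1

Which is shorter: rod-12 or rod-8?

rod-8

Following the relations from rod-8: rod-8 < rod-17 < rod-1 < rod-11 < rod-3 < rod-12.
So rod-8 < rod-12; rod-8 is the shorter of the two.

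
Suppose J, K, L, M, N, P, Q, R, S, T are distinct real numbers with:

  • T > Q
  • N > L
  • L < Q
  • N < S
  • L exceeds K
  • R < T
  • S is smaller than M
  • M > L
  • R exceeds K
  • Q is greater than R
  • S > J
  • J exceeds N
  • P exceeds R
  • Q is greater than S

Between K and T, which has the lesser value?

K

K < L < N < S < Q < T, by transitivity through L, N, S, Q.
So K < T; K is the smaller of the two.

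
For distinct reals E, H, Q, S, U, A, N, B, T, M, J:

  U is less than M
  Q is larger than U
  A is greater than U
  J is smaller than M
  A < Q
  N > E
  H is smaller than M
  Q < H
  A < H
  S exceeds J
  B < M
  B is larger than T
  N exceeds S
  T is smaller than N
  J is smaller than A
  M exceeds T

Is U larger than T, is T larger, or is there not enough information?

undetermined

Following every chain through U: above U we get A, Q, H, M.
T is not reached, and no chain runs the other way from T to U.
So the given relations leave the order of U and T undetermined.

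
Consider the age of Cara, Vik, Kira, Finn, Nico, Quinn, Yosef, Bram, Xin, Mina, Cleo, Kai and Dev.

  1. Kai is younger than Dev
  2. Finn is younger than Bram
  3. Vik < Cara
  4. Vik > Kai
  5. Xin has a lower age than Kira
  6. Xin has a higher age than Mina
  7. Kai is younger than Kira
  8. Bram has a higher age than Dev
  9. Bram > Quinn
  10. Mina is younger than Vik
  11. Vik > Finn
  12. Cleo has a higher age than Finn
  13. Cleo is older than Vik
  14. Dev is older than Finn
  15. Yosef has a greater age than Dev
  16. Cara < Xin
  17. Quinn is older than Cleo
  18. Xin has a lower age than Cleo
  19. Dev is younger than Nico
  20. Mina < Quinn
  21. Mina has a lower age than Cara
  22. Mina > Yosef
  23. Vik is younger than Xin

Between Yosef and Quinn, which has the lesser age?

Yosef

Link the given pairs in sequence: Yosef < Mina; Mina < Vik; Vik < Cara; Cara < Xin; Xin < Cleo; Cleo < Quinn.
Chaining these gives Yosef < Mina < Vik < Cara < Xin < Cleo < Quinn.
So Yosef < Quinn; Yosef is the younger of the two.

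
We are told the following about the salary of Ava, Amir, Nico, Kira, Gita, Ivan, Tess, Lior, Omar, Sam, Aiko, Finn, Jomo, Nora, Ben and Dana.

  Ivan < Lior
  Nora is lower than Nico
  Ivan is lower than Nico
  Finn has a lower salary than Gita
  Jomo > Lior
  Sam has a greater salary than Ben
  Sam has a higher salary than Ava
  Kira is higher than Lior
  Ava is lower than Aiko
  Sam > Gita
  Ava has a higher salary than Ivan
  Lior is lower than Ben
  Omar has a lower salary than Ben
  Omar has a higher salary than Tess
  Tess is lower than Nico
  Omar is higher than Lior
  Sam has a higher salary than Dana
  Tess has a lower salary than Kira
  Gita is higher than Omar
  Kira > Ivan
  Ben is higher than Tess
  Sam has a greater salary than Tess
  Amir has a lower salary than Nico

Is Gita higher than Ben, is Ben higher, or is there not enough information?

undetermined

Following every chain through Ben: above Ben we get Sam; below Ben we get Ivan, Tess, Lior, Omar.
Gita is not reached, and no chain runs the other way from Gita to Ben.
So the given relations leave the order of Ben and Gita undetermined.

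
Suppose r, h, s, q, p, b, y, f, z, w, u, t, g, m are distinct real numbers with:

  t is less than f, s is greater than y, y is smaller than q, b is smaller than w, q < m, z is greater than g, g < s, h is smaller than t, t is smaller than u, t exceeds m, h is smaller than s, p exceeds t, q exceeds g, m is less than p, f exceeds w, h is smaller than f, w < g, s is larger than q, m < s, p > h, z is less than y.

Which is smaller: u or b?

Following the relations from b: b < w < g < z < y < q < m < t < u.
So b < u; b is the smaller of the two.

b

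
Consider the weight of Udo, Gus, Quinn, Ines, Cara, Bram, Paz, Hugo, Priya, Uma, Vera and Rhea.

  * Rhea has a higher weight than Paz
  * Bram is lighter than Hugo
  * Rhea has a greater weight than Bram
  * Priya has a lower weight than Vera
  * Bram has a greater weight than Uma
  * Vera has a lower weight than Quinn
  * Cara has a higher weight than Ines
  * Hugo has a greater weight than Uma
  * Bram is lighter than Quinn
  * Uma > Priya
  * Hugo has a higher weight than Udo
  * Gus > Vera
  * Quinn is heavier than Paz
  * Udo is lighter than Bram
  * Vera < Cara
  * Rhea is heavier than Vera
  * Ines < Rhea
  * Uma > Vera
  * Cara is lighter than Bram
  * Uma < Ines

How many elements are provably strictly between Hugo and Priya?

The relations place Priya below Hugo. An element lies strictly between them when it is forced above Priya and also forced below Hugo.
Above Priya: {Vera, Uma, Ines, Cara, Bram, Rhea, Gus, Quinn}. Below Hugo: {Vera, Uma, Ines, Udo, Cara, Bram}.
Intersection: {Vera, Uma, Ines, Cara, Bram} — 5.

5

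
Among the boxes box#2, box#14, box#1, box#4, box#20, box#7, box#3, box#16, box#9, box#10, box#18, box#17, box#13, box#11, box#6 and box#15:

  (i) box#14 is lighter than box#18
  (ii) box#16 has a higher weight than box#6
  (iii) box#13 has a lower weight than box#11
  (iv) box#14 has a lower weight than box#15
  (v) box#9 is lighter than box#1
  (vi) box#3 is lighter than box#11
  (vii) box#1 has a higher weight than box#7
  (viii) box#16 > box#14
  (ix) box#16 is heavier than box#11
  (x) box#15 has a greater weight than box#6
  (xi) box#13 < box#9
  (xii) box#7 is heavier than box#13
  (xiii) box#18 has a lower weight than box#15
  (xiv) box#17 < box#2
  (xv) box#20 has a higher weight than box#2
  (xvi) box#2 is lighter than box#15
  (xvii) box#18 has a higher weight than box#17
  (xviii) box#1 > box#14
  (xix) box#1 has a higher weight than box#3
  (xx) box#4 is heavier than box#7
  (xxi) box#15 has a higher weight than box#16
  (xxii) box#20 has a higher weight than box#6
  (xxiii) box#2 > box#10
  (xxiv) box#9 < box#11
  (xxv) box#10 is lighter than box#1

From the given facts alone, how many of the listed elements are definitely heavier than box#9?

4

The elements the relations force above box#9 are box#11, box#1, box#16, box#15 — no chain reaches any other.
That is 4.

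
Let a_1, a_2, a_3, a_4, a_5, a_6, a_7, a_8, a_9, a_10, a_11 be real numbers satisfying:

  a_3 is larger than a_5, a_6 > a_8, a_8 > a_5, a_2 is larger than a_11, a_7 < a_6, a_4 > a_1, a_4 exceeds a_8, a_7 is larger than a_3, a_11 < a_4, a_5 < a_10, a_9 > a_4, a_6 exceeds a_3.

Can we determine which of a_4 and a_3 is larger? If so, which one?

Following every chain through a_3: above a_3 we get a_7, a_6; below a_3 we get a_5.
a_4 is not reached, and no chain runs the other way from a_4 to a_3.
So the given relations leave the order of a_3 and a_4 undetermined.

undetermined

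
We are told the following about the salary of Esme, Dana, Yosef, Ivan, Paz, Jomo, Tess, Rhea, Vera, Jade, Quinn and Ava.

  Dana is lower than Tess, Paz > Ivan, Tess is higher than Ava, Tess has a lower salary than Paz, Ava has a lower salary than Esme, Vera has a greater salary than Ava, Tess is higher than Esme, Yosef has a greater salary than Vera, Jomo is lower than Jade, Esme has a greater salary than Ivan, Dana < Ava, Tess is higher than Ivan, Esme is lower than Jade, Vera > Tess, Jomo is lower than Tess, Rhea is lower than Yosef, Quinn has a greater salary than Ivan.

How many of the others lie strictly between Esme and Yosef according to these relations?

2

The relations place Esme below Yosef. An element lies strictly between them when it is forced above Esme and also forced below Yosef.
Above Esme: {Tess, Vera, Jade, Paz}. Below Yosef: {Jomo, Dana, Rhea, Ava, Ivan, Tess, Vera}.
Intersection: {Tess, Vera} — 2.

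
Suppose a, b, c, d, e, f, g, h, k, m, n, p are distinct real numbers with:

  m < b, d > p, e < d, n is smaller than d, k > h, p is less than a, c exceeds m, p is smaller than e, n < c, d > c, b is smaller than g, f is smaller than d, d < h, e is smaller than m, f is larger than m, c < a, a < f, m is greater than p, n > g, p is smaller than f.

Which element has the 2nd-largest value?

h

Chaining the given pairs: p < e < m < b < g < n < c < a < f < d < h < k.
The 2nd largest is h.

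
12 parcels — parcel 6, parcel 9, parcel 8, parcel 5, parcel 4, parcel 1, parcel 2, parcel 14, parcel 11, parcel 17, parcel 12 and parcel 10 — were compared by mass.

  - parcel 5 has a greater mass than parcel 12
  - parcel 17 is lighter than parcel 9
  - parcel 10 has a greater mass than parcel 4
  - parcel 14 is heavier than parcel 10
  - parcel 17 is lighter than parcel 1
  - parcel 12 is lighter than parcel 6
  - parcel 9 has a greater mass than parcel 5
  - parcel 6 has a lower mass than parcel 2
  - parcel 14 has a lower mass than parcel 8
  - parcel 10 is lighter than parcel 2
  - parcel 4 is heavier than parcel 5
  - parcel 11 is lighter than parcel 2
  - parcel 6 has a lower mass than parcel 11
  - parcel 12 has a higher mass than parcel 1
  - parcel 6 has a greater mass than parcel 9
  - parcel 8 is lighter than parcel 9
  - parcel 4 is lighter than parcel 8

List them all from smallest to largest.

Each adjacent pair is fixed by a given relation: parcel 17 < parcel 1; parcel 1 < parcel 12; parcel 12 < parcel 5; parcel 5 < parcel 4; parcel 4 < parcel 10; parcel 10 < parcel 14; parcel 14 < parcel 8; parcel 8 < parcel 9; parcel 9 < parcel 6; parcel 6 < parcel 11; parcel 11 < parcel 2. Chaining them end to end gives the full order.

parcel 17 < parcel 1 < parcel 12 < parcel 5 < parcel 4 < parcel 10 < parcel 14 < parcel 8 < parcel 9 < parcel 6 < parcel 11 < parcel 2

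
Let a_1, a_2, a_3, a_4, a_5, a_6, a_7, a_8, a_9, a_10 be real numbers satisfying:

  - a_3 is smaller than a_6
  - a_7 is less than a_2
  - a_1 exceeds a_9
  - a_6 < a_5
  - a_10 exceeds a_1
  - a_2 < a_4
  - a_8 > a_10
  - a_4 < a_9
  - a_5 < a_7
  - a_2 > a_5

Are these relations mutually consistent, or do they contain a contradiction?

consistent

Every relation is compatible with a_3 < a_6 < a_5 < a_7 < a_2 < a_4 < a_9 < a_1 < a_10 < a_8; the set is consistent.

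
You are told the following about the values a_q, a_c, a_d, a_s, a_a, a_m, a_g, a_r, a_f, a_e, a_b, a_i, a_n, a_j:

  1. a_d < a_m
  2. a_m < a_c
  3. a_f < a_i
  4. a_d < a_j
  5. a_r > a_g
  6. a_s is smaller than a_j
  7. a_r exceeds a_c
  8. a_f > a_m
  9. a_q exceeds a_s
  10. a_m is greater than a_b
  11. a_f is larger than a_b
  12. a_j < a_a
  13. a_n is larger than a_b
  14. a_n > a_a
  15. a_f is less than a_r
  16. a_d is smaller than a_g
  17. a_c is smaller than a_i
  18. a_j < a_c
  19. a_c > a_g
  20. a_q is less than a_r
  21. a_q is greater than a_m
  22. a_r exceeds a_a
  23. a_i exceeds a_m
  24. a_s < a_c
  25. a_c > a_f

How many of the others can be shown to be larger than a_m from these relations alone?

The elements the relations force above a_m are a_q, a_f, a_c, a_r, a_i — no chain reaches any other.
That is 5.

5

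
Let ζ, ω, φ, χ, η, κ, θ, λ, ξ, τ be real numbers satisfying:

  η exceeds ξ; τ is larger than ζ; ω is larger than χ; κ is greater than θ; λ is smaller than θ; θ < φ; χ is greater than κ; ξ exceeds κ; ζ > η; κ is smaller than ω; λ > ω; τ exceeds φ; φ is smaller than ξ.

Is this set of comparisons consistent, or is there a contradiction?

We have θ < κ stated directly, yet also κ < χ < ω < λ < θ by chaining the others — so κ < θ. Contradiction.

inconsistent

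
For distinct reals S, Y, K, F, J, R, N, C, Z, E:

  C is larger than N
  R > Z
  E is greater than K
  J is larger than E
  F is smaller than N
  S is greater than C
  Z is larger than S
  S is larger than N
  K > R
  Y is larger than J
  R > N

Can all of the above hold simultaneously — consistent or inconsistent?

consistent

The single ordering F < N < C < S < Z < R < K < E < J < Y satisfies every listed relation, so no contradiction arises.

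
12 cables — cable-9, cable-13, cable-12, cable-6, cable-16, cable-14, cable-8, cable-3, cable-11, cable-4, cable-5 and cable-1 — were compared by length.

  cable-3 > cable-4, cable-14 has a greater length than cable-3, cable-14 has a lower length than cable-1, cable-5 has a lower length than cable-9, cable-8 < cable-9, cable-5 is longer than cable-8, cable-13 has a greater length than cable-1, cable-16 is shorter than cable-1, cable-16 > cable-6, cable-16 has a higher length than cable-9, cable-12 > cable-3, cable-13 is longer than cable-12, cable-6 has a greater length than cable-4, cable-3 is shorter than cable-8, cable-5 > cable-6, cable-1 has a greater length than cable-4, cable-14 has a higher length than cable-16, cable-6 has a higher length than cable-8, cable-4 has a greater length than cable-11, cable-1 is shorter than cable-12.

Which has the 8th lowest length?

cable-16

The consecutive relations fix a unique order: cable-11 < cable-4 < cable-3 < cable-8 < cable-6 < cable-5 < cable-9 < cable-16 < cable-14 < cable-1 < cable-12 < cable-13.
The 8th smallest is cable-16.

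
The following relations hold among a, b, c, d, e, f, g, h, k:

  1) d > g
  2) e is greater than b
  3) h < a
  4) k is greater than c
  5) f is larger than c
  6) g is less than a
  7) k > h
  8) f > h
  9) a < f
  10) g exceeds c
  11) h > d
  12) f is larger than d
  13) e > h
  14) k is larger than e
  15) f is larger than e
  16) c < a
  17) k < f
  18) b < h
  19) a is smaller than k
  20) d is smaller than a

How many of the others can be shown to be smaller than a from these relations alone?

5

The elements the relations force below a are c, g, b, d, h — no chain reaches any other.
That is 5.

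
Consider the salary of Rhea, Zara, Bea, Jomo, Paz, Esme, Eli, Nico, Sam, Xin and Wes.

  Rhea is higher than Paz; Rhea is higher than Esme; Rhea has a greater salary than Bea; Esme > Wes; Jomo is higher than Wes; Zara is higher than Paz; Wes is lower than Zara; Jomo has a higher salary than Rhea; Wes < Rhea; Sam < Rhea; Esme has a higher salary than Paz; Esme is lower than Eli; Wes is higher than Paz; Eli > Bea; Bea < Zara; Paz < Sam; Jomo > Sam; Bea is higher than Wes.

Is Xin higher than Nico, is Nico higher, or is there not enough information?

Following every chain through Nico: nothing is chained to Nico.
Xin is not reached, and no chain runs the other way from Xin to Nico.
So the given relations leave the order of Nico and Xin undetermined.

undetermined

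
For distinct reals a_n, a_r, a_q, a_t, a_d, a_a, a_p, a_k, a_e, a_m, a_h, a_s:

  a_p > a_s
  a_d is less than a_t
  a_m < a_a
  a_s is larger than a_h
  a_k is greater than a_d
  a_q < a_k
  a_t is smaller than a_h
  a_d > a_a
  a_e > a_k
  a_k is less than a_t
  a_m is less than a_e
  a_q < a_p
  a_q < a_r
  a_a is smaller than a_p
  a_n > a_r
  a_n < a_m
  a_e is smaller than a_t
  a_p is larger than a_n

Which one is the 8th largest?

a_a

The consecutive relations fix a unique order: a_q < a_r < a_n < a_m < a_a < a_d < a_k < a_e < a_t < a_h < a_s < a_p.
Counting 8 from the largest end gives a_a.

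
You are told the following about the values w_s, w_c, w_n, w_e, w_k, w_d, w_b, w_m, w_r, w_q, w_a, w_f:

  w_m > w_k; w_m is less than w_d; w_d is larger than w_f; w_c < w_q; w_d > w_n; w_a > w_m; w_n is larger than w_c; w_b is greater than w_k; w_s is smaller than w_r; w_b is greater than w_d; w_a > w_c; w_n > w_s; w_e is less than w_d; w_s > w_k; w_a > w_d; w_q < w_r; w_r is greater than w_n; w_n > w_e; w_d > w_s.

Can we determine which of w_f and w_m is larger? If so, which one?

Following every chain through w_f: above w_f we get w_d, w_a, w_b.
w_m is not reached, and no chain runs the other way from w_m to w_f.
So the given relations leave the order of w_f and w_m undetermined.

undetermined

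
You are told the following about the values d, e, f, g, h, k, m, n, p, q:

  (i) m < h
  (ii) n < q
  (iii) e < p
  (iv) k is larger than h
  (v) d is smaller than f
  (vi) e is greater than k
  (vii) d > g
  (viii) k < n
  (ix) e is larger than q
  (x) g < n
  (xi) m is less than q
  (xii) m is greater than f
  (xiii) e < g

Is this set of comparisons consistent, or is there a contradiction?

inconsistent

Chaining the given relations yields g < d < f < m < h < k < n < q < e, so g < e. But one relation states e < g. These cannot both hold.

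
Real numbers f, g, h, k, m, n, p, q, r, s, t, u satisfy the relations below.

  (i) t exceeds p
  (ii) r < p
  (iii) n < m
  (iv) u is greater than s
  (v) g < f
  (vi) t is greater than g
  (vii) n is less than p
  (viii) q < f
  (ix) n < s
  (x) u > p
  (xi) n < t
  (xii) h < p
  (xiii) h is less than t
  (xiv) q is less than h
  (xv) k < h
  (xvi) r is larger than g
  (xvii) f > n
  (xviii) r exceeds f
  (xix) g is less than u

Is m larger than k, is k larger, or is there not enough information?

undetermined

Following every chain through k: above k we get h, p, t, u.
m is not reached, and no chain runs the other way from m to k.
So the given relations leave the order of k and m undetermined.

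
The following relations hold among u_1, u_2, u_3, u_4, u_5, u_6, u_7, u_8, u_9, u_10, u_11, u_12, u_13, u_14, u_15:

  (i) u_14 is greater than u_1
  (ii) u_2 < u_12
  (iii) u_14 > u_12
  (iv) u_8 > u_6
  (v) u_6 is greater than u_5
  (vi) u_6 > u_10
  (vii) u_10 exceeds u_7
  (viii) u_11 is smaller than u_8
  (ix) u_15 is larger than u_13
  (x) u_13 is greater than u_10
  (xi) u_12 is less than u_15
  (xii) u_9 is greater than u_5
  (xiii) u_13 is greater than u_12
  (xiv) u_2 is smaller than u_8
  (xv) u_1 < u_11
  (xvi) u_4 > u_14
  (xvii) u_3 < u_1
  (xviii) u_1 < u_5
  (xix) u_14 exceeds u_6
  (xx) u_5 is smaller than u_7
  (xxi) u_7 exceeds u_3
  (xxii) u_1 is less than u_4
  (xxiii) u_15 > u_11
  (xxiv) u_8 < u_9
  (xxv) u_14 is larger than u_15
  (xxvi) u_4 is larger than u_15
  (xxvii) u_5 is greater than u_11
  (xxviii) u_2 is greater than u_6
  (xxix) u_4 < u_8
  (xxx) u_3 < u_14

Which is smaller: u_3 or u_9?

The relevant relations are u_3 < u_1; u_1 < u_11; u_11 < u_5; u_5 < u_7; u_7 < u_10; u_10 < u_6; u_6 < u_2; u_2 < u_12; u_12 < u_13; u_13 < u_15; u_15 < u_14; u_14 < u_4; u_4 < u_8; u_8 < u_9.
Chaining these gives u_3 < u_1 < u_11 < u_5 < u_7 < u_10 < u_6 < u_2 < u_12 < u_13 < u_15 < u_14 < u_4 < u_8 < u_9.
So u_3 < u_9; u_3 is the smaller of the two.

u_3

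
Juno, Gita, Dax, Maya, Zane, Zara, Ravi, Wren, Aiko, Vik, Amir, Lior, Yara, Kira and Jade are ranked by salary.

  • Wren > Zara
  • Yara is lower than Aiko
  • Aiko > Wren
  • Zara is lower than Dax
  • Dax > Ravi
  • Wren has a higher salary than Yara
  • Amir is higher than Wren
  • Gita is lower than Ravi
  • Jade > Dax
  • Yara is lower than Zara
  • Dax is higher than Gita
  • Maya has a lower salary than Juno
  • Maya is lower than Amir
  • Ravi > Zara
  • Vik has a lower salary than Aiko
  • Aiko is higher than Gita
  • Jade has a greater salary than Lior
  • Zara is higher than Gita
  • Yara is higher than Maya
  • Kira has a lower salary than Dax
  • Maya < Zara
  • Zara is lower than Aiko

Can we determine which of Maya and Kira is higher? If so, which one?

undetermined

Following every chain through Maya: above Maya we get Yara, Zara, Wren, Juno, Amir, Ravi, Dax, Aiko, Jade.
Kira is not reached, and no chain runs the other way from Kira to Maya.
So the given relations leave the order of Maya and Kira undetermined.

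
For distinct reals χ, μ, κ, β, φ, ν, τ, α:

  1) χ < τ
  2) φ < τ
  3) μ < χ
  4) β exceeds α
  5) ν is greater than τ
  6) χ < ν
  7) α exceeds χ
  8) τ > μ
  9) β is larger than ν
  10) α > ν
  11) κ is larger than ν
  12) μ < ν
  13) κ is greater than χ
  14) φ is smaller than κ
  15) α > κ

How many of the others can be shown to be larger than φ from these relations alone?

5

The elements the relations force above φ are τ, ν, κ, α, β — no chain reaches any other.
That is 5.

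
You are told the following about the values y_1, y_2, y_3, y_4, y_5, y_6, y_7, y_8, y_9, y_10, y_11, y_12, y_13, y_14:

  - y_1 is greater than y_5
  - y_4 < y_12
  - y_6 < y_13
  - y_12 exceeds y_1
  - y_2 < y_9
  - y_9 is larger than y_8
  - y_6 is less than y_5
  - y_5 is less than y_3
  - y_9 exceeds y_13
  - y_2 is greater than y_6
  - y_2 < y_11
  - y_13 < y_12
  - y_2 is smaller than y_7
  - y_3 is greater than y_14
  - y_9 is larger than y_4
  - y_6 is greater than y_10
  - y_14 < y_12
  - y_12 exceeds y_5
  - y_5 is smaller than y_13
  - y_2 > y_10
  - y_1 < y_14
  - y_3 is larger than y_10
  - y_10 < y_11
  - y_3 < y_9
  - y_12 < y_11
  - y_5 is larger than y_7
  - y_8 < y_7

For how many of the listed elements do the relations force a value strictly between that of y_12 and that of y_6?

The relations place y_6 below y_12. An element lies strictly between them when it is forced above y_6 and also forced below y_12.
Above y_6: {y_2, y_7, y_5, y_1, y_14, y_3, y_13, y_9, y_11}. Below y_12: {y_4, y_8, y_10, y_2, y_7, y_5, y_1, y_14, y_13}.
Intersection: {y_2, y_7, y_5, y_1, y_14, y_13} — 6.

6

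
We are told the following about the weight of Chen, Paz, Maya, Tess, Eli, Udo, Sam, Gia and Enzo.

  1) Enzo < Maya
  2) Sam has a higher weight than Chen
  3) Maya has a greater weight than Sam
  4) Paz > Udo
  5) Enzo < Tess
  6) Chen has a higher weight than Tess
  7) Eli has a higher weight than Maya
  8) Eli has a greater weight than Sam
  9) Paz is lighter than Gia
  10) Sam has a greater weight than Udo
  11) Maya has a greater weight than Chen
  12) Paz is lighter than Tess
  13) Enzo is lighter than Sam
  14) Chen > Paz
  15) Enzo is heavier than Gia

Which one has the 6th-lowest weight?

The consecutive relations fix a unique order: Udo < Paz < Gia < Enzo < Tess < Chen < Sam < Maya < Eli.
The 6th smallest is Chen.

Chen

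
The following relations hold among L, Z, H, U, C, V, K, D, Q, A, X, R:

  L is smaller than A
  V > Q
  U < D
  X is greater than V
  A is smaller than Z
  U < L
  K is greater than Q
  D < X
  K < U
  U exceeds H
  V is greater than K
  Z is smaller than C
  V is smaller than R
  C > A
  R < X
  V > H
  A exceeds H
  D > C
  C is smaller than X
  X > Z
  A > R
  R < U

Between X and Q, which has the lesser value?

Link the given pairs in sequence: Q < K; K < V; V < R; R < U; U < L; L < A; A < C; C < X.
Together: Q < K < V < R < U < L < A < C < X.
So Q < X; Q is the smaller of the two.

Q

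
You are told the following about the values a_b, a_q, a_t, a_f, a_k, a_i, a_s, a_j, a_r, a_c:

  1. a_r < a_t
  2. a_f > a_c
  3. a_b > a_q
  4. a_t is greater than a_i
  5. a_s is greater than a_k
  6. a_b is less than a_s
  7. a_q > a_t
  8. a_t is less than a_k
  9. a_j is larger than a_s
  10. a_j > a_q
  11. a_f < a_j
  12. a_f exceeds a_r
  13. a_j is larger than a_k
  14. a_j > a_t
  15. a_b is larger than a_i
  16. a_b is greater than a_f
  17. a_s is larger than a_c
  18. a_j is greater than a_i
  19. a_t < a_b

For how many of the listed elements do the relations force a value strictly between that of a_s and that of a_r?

5

The relations place a_r below a_s. An element lies strictly between them when it is forced above a_r and also forced below a_s.
Above a_r: {a_t, a_k, a_f, a_q, a_b, a_j}. Below a_s: {a_i, a_c, a_t, a_k, a_f, a_q, a_b}.
Intersection: {a_t, a_k, a_f, a_q, a_b} — 5.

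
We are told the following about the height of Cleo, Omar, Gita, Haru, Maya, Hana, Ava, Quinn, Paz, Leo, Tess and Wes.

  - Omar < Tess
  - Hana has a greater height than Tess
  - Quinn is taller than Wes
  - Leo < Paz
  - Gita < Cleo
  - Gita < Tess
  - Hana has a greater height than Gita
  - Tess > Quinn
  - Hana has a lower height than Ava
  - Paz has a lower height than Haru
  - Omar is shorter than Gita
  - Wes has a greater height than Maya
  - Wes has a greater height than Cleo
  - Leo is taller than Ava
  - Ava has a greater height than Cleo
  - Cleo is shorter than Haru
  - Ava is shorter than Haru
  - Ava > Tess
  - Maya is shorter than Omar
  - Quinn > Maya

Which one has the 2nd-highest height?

Chaining the given pairs: Maya < Omar < Gita < Cleo < Wes < Quinn < Tess < Hana < Ava < Leo < Paz < Haru.
The 2nd largest is Paz.

Paz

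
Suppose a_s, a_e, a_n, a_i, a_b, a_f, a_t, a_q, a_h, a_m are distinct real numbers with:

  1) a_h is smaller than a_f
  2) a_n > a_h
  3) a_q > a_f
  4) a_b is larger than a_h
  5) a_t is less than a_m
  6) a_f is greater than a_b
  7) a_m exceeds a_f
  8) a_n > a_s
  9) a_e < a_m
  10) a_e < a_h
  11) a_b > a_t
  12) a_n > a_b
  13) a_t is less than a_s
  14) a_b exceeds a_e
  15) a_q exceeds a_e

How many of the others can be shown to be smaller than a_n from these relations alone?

5

The elements the relations force below a_n are a_e, a_t, a_h, a_b, a_s — no chain reaches any other.
That is 5.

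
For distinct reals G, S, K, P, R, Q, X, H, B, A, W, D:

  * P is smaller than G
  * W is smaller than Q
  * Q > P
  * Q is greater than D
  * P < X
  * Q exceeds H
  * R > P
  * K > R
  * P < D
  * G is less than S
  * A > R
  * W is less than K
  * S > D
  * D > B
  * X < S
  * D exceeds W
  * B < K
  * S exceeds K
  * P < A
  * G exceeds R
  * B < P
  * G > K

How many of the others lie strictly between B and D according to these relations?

Chaining upward from B reaches: P, X, R, A, K, G, S, Q.
Chaining downward from D reaches: P, W.
Strictly between B and D are those in both lists: P — 1 element.

1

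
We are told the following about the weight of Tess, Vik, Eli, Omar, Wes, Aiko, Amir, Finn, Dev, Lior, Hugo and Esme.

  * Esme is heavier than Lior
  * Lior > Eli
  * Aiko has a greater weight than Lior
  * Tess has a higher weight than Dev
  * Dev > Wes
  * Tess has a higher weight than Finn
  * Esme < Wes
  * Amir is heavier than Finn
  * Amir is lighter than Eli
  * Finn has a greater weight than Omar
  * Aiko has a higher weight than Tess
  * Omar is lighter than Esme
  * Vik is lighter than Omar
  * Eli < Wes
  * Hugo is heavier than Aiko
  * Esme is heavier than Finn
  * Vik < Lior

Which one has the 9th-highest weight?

Chaining the given pairs: Vik < Omar < Finn < Amir < Eli < Lior < Esme < Wes < Dev < Tess < Aiko < Hugo.
The 9th largest is Amir.

Amir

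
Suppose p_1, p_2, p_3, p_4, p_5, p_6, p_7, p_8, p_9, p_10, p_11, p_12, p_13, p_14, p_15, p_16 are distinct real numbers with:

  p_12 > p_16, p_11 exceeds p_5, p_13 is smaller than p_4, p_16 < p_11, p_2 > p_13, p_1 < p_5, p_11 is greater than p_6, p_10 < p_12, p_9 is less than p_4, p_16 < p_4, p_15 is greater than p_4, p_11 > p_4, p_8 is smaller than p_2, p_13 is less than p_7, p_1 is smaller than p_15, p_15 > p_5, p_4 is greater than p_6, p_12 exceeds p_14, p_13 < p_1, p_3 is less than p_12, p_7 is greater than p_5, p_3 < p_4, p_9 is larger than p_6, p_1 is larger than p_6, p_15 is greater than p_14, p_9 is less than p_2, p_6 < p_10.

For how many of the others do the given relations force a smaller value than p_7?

4

From p_7 the given relations immediately reach p_13, p_5.
From those, p_1 — 3 in total.
From those, p_6 — 4 in total.
Nothing else is reachable below p_7; 4 in all.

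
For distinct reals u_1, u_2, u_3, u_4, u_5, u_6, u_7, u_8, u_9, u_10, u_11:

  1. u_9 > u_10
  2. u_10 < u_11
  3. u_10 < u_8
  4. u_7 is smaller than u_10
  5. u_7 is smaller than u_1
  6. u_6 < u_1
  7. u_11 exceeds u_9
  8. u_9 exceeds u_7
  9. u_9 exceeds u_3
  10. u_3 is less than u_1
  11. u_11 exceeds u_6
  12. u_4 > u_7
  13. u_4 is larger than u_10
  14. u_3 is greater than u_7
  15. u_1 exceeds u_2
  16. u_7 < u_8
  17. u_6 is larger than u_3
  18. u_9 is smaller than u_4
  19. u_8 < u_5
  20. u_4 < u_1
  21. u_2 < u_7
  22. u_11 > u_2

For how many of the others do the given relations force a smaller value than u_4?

Directly below u_4: u_7, u_10, u_9.
One step further: u_2, u_3 (5 so far).
No other element is forced below u_4 by the given relations, so the count is 5.

5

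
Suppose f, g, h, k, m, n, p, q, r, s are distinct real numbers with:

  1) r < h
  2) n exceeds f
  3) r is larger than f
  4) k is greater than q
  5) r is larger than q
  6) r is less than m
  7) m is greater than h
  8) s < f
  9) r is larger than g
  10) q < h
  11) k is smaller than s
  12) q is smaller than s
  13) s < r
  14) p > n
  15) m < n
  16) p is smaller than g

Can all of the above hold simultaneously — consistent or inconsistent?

Chaining the given relations yields r < h < m < n < p < g, so r < g. But one relation states g < r. These cannot both hold.

inconsistent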